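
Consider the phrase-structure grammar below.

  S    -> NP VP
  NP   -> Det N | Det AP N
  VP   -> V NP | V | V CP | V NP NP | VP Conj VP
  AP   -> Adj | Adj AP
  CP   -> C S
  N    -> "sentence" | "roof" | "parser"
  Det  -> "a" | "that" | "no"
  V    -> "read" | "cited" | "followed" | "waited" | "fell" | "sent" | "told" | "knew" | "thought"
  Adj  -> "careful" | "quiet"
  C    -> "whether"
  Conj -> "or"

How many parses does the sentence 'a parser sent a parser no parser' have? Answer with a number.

1

[S [NP [Det a] [N parser]] [VP [V sent] [NP [Det a] [N parser]] [NP [Det no] [N parser]]]]
No rule offers an alternative attachment or grouping for any span, so this is the only derivation.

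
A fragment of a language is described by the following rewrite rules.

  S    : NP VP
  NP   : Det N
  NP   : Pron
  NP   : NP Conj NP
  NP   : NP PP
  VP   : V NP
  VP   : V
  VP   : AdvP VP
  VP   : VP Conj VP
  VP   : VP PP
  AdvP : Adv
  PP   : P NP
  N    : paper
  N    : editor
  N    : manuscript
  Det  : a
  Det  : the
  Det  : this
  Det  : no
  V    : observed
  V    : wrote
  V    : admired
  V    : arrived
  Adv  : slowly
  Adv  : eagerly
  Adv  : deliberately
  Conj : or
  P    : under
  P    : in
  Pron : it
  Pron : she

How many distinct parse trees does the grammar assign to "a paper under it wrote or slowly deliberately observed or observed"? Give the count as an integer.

4

Two of the 4 distinct bracketings:
[S [NP [NP [Det a] [N paper]] [PP [P under] [NP [Pron it]]]] [VP [VP [V wrote]] [Conj or] [VP [AdvP [Adv slowly]] [VP [AdvP [Adv deliberately]] [VP [VP [V observed]] [Conj or] [VP [V observed]]]]]]]
[S [NP [NP [Det a] [N paper]] [PP [P under] [NP [Pron it]]]] [VP [VP [V wrote]] [Conj or] [VP [AdvP [Adv slowly]] [VP [VP [AdvP [Adv deliberately]] [VP [V observed]]] [Conj or] [VP [V observed]]]]]]
The trees differ in how a recursive rule is bracketed over the same span.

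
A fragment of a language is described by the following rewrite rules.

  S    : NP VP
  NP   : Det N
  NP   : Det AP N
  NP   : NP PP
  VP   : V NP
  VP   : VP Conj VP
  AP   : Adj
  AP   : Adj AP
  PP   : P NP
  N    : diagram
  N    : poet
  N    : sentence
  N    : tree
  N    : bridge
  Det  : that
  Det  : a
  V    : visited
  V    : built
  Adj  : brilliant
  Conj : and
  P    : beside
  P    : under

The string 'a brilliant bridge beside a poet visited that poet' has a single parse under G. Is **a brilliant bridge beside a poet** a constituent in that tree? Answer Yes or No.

[S [NP [NP [Det a] [AP [Adj brilliant]] [N bridge]] [PP [P beside] [NP [Det a] [N poet]]]] [VP [V visited] [NP [Det that] [N poet]]]]
The words 'a brilliant bridge beside a poet' are exhaustively dominated by a single NP node (built by NP → NP PP), so they form a constituent.

Yes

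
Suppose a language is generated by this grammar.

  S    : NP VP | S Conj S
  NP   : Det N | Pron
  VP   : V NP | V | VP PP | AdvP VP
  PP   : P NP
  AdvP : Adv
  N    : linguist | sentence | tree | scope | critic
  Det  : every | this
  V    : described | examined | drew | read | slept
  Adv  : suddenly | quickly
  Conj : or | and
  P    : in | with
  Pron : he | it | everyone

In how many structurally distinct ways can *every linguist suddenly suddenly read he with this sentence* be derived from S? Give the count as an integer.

Two of the 3 distinct bracketings:
[S [NP [Det every] [N linguist]] [VP [VP [AdvP [Adv suddenly]] [VP [AdvP [Adv suddenly]] [VP [V read] [NP [Pron he]]]]] [PP [P with] [NP [Det this] [N sentence]]]]]
[S [NP [Det every] [N linguist]] [VP [AdvP [Adv suddenly]] [VP [VP [AdvP [Adv suddenly]] [VP [V read] [NP [Pron he]]]] [PP [P with] [NP [Det this] [N sentence]]]]]]
The trees differ in how a recursive rule is bracketed over the same span.

3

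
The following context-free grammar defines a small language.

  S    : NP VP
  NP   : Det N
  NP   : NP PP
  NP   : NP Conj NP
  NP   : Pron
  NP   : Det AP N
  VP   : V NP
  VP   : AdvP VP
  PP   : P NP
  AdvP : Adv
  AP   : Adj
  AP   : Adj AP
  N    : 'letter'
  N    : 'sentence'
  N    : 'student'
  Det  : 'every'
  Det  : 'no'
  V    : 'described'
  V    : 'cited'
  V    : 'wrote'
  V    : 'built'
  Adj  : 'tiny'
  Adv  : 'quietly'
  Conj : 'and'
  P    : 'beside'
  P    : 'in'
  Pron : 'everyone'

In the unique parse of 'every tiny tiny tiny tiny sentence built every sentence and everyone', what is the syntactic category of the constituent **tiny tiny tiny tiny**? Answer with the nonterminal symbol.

[S [NP [Det every] [AP [Adj tiny] [AP [Adj tiny] [AP [Adj tiny] [AP [Adj tiny]]]]] [N sentence]] [VP [V built] [NP [NP [Det every] [N sentence]] [Conj and] [NP [Pron everyone]]]]]
The span 'tiny tiny tiny tiny' is the AP node built by AP → Adj AP.

AP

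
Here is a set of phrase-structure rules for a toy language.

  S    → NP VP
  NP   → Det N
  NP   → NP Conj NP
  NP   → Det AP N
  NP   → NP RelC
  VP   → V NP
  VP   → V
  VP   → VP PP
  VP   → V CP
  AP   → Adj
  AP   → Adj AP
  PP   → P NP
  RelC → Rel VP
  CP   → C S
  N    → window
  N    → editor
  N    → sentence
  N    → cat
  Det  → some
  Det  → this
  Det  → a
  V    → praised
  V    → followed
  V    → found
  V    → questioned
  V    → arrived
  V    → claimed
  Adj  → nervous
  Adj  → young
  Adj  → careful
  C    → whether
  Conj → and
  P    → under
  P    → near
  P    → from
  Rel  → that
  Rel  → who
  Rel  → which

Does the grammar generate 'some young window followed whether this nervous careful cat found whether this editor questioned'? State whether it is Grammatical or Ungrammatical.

[S [NP [Det some] [AP [Adj young]] [N window]] [VP [V followed] [CP [C whether] [S [NP [Det this] [AP [Adj nervous] [AP [Adj careful]]] [N cat]] [VP [V found] [CP [C whether] [S [NP [Det this] [N editor]] [VP [V questioned]]]]]]]]]
Each bracket corresponds to one application of a listed rule, so the string is derivable from S.

Grammatical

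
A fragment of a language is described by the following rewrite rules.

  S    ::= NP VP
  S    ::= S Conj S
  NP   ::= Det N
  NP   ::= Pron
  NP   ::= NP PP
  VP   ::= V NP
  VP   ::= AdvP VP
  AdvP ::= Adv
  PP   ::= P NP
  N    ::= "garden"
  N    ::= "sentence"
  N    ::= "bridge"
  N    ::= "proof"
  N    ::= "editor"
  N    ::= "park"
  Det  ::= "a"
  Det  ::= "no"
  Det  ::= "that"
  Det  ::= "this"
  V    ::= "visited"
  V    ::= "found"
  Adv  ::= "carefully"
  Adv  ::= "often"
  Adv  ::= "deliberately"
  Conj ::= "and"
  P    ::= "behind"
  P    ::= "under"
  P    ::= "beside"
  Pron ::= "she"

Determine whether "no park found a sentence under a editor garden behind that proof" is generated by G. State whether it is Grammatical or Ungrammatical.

An N word can never sit immediately before an N word in any string this grammar generates, so the substring 'editor garden' rules out a derivation.

Ungrammatical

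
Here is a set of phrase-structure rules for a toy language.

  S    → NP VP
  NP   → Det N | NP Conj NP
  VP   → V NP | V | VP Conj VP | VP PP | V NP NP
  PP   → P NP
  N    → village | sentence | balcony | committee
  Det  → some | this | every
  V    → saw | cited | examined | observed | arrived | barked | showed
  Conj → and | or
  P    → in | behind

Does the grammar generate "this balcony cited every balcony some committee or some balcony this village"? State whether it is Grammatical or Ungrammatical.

For S → NP VP, the only prefix that parses as NP is 'this balcony', but the remainder 'cited every balcony some committee or some balcony this village' is not a VP under these rules.

Ungrammatical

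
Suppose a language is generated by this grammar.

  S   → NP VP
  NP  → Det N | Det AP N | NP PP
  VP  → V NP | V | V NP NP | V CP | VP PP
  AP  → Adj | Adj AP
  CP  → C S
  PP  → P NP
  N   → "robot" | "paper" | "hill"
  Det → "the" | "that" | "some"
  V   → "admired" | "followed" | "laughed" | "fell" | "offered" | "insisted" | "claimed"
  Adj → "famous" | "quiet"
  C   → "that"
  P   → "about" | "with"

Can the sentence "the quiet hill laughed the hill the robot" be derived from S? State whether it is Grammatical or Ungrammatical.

Grammatical

[S [NP [Det the] [AP [Adj quiet]] [N hill]] [VP [V laughed] [NP [Det the] [N hill]] [NP [Det the] [N robot]]]]
The bracketing above is licensed at every node by one of the given productions, with S at the root.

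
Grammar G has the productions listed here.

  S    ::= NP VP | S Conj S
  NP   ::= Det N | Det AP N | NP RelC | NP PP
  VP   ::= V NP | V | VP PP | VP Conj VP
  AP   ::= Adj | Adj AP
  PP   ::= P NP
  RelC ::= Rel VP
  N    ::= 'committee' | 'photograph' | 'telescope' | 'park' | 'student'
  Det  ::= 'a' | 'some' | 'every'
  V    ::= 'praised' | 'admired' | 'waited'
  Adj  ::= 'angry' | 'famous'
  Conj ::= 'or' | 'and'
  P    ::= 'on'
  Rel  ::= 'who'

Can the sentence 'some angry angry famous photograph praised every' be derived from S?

Ungrammatical

For S → NP VP, the only prefix that parses as NP is 'some angry angry famous photograph', but the remainder 'praised every' is not a VP under these rules. The alternative S rule S → S Conj S likewise has no satisfying split.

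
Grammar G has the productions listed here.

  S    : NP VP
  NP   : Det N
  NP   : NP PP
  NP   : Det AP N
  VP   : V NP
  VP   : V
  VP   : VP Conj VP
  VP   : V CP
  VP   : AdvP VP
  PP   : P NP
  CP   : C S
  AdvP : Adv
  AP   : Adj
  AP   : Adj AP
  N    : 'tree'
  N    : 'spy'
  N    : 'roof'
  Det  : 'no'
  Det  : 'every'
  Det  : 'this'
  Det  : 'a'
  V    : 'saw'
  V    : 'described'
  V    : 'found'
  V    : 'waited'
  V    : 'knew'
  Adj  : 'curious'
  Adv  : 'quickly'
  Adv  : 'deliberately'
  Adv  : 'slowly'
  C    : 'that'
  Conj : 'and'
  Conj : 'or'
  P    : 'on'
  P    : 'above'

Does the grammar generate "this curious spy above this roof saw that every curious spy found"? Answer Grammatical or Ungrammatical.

[S [NP [NP [Det this] [AP [Adj curious]] [N spy]] [PP [P above] [NP [Det this] [N roof]]]] [VP [V saw] [CP [C that] [S [NP [Det every] [AP [Adj curious]] [N spy]] [VP [V found]]]]]]
The bracketing above is licensed at every node by one of the given productions, with S at the root.

Grammatical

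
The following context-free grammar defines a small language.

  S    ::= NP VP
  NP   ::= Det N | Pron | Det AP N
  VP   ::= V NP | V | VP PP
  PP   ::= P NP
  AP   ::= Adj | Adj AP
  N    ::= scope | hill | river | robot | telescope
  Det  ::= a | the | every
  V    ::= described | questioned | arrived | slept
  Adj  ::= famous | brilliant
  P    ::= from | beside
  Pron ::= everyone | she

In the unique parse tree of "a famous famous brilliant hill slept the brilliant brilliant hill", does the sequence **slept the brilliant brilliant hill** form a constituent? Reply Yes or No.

[S [NP [Det a] [AP [Adj famous] [AP [Adj famous] [AP [Adj brilliant]]]] [N hill]] [VP [V slept] [NP [Det the] [AP [Adj brilliant] [AP [Adj brilliant]]] [N hill]]]]
The words 'slept the brilliant brilliant hill' are exhaustively dominated by a single VP node (built by VP → V NP), so they form a constituent.

Yes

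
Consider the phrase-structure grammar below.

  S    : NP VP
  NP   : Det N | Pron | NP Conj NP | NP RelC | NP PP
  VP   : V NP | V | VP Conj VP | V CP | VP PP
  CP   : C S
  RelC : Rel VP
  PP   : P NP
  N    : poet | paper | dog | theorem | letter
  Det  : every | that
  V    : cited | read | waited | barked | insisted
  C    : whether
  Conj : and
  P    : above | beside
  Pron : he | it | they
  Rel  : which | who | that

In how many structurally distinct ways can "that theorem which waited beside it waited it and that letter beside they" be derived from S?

6

Two of the 6 distinct bracketings:
[S [NP [NP [Det that] [N theorem]] [RelC [Rel which] [VP [VP [V waited]] [PP [P beside] [NP [Pron it]]]]]] [VP [V waited] [NP [NP [Pron it]] [Conj and] [NP [NP [Det that] [N letter]] [PP [P beside] [NP [Pron they]]]]]]]
[S [NP [NP [Det that] [N theorem]] [RelC [Rel which] [VP [VP [V waited]] [PP [P beside] [NP [Pron it]]]]]] [VP [V waited] [NP [NP [NP [Pron it]] [Conj and] [NP [Det that] [N letter]]] [PP [P beside] [NP [Pron they]]]]]]
The trees differ in how a recursive rule is bracketed over the same span.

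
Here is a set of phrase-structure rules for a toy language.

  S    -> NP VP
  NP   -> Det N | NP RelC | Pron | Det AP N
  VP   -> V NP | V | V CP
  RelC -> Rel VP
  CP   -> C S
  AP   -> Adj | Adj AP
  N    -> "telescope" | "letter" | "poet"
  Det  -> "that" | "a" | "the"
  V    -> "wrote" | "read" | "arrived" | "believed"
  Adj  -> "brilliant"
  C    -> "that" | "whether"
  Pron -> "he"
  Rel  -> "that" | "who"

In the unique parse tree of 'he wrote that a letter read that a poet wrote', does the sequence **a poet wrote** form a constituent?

Yes

[S [NP [Pron he]] [VP [V wrote] [CP [C that] [S [NP [Det a] [N letter]] [VP [V read] [CP [C that] [S [NP [Det a] [N poet]] [VP [V wrote]]]]]]]]]
The words 'a poet wrote' are exhaustively dominated by a single S node (built by S → NP VP), so they form a constituent.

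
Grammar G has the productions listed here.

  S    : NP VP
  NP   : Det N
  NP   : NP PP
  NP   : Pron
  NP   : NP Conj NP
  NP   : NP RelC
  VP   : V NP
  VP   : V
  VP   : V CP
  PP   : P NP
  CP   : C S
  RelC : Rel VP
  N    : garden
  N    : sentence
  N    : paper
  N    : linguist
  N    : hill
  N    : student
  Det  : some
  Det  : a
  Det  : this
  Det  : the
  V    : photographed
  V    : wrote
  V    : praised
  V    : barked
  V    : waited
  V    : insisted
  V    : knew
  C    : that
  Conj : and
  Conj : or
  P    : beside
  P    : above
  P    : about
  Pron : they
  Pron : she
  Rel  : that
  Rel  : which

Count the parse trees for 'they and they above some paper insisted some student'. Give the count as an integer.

2

The two bracketings:
[S [NP [NP [NP [Pron they]] [Conj and] [NP [Pron they]]] [PP [P above] [NP [Det some] [N paper]]]] [VP [V insisted] [NP [Det some] [N student]]]]
[S [NP [NP [Pron they]] [Conj and] [NP [NP [Pron they]] [PP [P above] [NP [Det some] [N paper]]]]] [VP [V insisted] [NP [Det some] [N student]]]]
The trees differ in how a recursive rule is bracketed over the same span.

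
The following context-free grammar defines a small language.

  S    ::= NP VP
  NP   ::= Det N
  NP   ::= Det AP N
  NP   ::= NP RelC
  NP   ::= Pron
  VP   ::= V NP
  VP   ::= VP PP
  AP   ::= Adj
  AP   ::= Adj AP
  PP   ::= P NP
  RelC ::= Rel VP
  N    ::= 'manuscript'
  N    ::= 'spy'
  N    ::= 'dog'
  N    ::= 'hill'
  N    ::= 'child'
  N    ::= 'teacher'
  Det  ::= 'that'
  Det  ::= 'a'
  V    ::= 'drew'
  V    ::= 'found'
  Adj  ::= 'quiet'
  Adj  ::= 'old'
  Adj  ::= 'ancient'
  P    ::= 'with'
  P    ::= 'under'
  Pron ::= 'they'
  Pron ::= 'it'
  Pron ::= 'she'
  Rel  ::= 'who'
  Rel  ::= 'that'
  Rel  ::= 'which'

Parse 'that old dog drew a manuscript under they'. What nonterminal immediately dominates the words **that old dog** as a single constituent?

S
  NP
    Det: that
    AP
      Adj: old
    N: dog
  VP
    VP
      V: drew
      NP
        Det: a
        N: manuscript
    PP
      P: under
      NP
        Pron: they
The span 'that old dog' is the NP node built by NP → Det AP N.

NP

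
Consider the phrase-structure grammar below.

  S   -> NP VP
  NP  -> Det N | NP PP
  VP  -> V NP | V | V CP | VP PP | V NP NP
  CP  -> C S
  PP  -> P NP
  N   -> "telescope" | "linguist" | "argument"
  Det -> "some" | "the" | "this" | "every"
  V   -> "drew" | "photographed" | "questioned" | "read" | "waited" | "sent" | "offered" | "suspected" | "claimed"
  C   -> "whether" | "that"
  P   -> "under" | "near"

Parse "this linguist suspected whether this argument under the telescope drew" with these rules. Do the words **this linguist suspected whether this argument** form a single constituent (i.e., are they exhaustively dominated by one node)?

[S [NP [Det this] [N linguist]] [VP [V suspected] [CP [C whether] [S [NP [NP [Det this] [N argument]] [PP [P under] [NP [Det the] [N telescope]]]] [VP [V drew]]]]]]
The smallest constituent containing 'this linguist suspected whether this argument' is the S spanning 'this linguist suspected whether this argument under the telescope drew'; no single node in the tree dominates exactly the given words.

No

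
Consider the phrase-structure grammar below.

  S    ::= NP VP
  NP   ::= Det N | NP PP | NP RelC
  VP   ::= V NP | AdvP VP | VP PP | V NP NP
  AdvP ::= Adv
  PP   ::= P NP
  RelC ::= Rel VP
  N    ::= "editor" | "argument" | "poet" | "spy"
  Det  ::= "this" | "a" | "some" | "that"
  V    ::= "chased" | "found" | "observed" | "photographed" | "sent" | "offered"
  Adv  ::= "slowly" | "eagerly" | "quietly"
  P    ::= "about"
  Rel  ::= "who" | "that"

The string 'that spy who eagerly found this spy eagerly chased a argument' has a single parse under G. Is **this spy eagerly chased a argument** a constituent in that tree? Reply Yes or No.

[S [NP [NP [Det that] [N spy]] [RelC [Rel who] [VP [AdvP [Adv eagerly]] [VP [V found] [NP [Det this] [N spy]]]]]] [VP [AdvP [Adv eagerly]] [VP [V chased] [NP [Det a] [N argument]]]]]
The smallest constituent containing 'this spy eagerly chased a argument' is the S spanning 'that spy who eagerly found this spy eagerly chased a argument'; no single node in the tree dominates exactly the given words.

No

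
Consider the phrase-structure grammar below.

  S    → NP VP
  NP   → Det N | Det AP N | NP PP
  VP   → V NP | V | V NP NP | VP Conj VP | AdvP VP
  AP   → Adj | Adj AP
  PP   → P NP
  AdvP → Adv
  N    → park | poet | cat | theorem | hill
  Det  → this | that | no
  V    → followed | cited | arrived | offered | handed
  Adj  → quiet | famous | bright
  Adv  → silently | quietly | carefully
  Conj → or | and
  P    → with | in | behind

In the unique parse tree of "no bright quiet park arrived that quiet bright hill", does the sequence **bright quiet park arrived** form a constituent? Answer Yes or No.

[S [NP [Det no] [AP [Adj bright] [AP [Adj quiet]]] [N park]] [VP [V arrived] [NP [Det that] [AP [Adj quiet] [AP [Adj bright]]] [N hill]]]]
The smallest constituent containing 'bright quiet park arrived' is the S spanning 'no bright quiet park arrived that quiet bright hill'; no single node in the tree dominates exactly the given words.

No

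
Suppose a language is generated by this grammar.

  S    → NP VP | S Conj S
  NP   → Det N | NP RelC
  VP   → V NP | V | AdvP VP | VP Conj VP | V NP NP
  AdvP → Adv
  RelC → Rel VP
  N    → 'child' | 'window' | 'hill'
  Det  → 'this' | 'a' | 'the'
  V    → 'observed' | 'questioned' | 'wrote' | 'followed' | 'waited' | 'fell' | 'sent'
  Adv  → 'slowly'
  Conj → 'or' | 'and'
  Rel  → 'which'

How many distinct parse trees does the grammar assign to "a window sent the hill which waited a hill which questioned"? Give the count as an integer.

3

Two of the 3 distinct bracketings:
[S [NP [Det a] [N window]] [VP [V sent] [NP [NP [Det the] [N hill]] [RelC [Rel which] [VP [V waited] [NP [NP [Det a] [N hill]] [RelC [Rel which] [VP [V questioned]]]]]]]]]
[S [NP [Det a] [N window]] [VP [V sent] [NP [NP [NP [Det the] [N hill]] [RelC [Rel which] [VP [V waited] [NP [Det a] [N hill]]]]] [RelC [Rel which] [VP [V questioned]]]]]]
The trees differ in how a recursive rule is bracketed over the same span.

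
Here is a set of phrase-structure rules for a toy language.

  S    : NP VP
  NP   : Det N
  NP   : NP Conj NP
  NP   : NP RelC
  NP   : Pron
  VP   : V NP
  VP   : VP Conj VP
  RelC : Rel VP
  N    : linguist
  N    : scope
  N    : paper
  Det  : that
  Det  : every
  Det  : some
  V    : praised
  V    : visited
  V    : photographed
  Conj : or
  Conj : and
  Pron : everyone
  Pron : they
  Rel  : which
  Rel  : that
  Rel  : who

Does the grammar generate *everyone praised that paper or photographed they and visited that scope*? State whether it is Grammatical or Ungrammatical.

S
  NP
    Pron: everyone
  VP
    VP
      V: praised
      NP
        Det: that
        N: paper
    Conj: or
    VP
      VP
        V: photographed
        NP
          Pron: they
      Conj: and
      VP
        V: visited
        NP
          Det: that
          N: scope
Every word is introduced by a lexical rule and the phrasal rules combine the resulting categories into a single S.

Grammatical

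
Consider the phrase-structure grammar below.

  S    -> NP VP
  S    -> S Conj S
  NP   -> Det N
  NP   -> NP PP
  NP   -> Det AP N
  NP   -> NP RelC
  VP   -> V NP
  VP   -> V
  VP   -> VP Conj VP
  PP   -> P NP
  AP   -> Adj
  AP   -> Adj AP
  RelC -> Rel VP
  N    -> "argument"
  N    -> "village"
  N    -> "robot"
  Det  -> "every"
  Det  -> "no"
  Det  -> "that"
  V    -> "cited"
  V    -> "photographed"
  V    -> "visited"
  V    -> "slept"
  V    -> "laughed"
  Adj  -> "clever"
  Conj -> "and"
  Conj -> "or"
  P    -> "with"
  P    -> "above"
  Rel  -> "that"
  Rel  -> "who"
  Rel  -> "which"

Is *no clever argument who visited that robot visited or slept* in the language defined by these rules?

Grammatical

S
  NP
    NP
      Det: no
      AP
        Adj: clever
      N: argument
    RelC
      Rel: who
      VP
        V: visited
        NP
          Det: that
          N: robot
  VP
    VP
      V: visited
    Conj: or
    VP
      V: slept
The bracketing above is licensed at every node by one of the given productions, with S at the root.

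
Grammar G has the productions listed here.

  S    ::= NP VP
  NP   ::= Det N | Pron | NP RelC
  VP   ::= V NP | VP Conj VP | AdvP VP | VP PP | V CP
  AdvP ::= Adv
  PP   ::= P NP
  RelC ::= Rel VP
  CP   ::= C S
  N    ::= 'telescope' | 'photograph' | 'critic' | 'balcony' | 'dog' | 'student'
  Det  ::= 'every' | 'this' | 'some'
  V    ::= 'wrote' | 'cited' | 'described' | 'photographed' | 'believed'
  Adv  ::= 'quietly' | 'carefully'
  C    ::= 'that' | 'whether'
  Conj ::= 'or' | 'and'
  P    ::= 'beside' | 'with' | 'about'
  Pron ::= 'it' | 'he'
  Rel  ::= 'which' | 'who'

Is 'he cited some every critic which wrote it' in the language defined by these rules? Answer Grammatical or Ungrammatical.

Ungrammatical

A Det word can never sit immediately before a Det word in any string this grammar generates, so the substring 'some every' rules out a derivation.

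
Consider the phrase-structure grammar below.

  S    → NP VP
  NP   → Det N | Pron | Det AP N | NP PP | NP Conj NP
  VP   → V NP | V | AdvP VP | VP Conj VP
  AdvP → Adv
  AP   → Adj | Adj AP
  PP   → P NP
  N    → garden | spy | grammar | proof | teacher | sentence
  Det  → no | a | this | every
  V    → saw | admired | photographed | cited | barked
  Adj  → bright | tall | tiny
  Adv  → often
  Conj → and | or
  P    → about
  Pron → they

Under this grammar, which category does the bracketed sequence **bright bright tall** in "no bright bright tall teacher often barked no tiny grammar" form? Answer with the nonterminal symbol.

S
  NP
    Det: no
    AP
      Adj: bright
      AP
        Adj: bright
        AP
          Adj: tall
    N: teacher
  VP
    AdvP
      Adv: often
    VP
      V: barked
      NP
        Det: no
        AP
          Adj: tiny
        N: grammar
The span 'bright bright tall' is the AP node built by AP → Adj AP.

AP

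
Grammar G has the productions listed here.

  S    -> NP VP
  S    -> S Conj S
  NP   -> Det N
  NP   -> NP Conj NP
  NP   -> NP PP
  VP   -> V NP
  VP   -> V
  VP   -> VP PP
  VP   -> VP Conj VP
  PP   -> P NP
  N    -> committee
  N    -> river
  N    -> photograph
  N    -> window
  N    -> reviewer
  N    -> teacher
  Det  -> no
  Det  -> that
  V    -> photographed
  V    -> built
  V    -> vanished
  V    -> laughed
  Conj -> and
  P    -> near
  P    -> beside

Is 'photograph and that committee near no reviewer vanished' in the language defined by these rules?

Ungrammatical

For S → NP VP, no prefix of the string parses as an NP. The alternative S rule S → S Conj S likewise has no satisfying split.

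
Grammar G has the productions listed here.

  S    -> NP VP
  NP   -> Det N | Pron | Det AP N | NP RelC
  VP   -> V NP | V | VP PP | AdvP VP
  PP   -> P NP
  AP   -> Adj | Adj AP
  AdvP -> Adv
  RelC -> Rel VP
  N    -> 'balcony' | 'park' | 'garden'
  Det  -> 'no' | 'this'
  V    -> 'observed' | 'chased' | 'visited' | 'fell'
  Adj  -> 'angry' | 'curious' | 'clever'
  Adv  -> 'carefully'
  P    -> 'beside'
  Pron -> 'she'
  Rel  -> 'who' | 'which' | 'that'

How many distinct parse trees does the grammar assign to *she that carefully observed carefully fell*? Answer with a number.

[S [NP [NP [Pron she]] [RelC [Rel that] [VP [AdvP [Adv carefully]] [VP [V observed]]]]] [VP [AdvP [Adv carefully]] [VP [V fell]]]]
No rule offers an alternative attachment or grouping for any span, so this is the only derivation.

1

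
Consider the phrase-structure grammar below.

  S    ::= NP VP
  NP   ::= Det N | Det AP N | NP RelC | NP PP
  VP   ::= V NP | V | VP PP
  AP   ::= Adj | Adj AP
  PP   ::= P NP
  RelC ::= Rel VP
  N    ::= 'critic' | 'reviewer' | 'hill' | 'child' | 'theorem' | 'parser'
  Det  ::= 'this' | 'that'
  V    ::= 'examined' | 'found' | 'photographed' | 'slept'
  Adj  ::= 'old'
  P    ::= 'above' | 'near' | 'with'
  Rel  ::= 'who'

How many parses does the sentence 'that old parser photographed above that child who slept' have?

[S [NP [Det that] [AP [Adj old]] [N parser]] [VP [VP [V photographed]] [PP [P above] [NP [NP [Det that] [N child]] [RelC [Rel who] [VP [V slept]]]]]]]
No rule offers an alternative attachment or grouping for any span, so this is the only derivation.

1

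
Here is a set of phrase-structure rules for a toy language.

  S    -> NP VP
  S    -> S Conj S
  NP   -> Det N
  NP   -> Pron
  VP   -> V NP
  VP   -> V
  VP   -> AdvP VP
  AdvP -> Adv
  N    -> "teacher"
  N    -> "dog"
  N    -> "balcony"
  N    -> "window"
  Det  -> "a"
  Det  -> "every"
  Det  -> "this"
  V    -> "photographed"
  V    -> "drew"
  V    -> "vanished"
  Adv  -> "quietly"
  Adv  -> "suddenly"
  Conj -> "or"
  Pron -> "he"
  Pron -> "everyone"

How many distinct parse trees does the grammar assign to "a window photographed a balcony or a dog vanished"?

1

[S [S [NP [Det a] [N window]] [VP [V photographed] [NP [Det a] [N balcony]]]] [Conj or] [S [NP [Det a] [N dog]] [VP [V vanished]]]]
No rule offers an alternative attachment or grouping for any span, so this is the only derivation.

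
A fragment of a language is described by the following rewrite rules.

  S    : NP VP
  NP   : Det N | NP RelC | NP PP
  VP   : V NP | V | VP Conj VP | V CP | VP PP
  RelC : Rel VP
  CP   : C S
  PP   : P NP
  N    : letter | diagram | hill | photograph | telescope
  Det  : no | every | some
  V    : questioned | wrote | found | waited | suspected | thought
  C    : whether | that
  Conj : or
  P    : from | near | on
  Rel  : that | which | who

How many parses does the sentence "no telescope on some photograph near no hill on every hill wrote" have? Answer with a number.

Two of the 5 distinct bracketings:
[S [NP [NP [Det no] [N telescope]] [PP [P on] [NP [NP [Det some] [N photograph]] [PP [P near] [NP [NP [Det no] [N hill]] [PP [P on] [NP [Det every] [N hill]]]]]]]] [VP [V wrote]]]
[S [NP [NP [Det no] [N telescope]] [PP [P on] [NP [NP [NP [Det some] [N photograph]] [PP [P near] [NP [Det no] [N hill]]]] [PP [P on] [NP [Det every] [N hill]]]]]] [VP [V wrote]]]
The trees differ in how a recursive rule is bracketed over the same span.

5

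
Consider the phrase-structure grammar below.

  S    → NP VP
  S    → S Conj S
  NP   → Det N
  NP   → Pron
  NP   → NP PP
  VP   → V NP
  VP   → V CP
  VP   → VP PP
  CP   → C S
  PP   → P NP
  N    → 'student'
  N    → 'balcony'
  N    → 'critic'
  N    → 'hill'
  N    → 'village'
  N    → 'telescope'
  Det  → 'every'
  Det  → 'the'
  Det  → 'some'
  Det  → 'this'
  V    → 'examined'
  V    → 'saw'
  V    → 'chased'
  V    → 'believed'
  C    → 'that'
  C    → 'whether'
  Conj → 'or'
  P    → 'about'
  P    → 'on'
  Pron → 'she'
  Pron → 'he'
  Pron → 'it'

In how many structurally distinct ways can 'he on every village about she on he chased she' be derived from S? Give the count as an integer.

5

Two of the 5 distinct bracketings:
[S [NP [NP [Pron he]] [PP [P on] [NP [NP [Det every] [N village]] [PP [P about] [NP [NP [Pron she]] [PP [P on] [NP [Pron he]]]]]]]] [VP [V chased] [NP [Pron she]]]]
[S [NP [NP [Pron he]] [PP [P on] [NP [NP [NP [Det every] [N village]] [PP [P about] [NP [Pron she]]]] [PP [P on] [NP [Pron he]]]]]] [VP [V chased] [NP [Pron she]]]]
The trees differ in how a recursive rule is bracketed over the same span.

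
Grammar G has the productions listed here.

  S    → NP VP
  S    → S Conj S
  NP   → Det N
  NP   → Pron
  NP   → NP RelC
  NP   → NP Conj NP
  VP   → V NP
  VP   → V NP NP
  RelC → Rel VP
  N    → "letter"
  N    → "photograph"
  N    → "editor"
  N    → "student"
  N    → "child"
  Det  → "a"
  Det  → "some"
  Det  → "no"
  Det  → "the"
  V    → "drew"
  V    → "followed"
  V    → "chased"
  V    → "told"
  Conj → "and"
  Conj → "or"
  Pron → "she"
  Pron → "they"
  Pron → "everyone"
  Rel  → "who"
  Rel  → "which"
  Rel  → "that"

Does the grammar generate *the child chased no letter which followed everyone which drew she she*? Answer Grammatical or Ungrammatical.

S
  NP
    Det: the
    N: child
  VP
    V: chased
    NP
      NP
        Det: no
        N: letter
      RelC
        Rel: which
        VP
          V: followed
          NP
            NP
              Pron: everyone
            RelC
              Rel: which
              VP
                V: drew
                NP
                  Pron: she
                NP
                  Pron: she
Each bracket corresponds to one application of a listed rule, so the string is derivable from S.

Grammatical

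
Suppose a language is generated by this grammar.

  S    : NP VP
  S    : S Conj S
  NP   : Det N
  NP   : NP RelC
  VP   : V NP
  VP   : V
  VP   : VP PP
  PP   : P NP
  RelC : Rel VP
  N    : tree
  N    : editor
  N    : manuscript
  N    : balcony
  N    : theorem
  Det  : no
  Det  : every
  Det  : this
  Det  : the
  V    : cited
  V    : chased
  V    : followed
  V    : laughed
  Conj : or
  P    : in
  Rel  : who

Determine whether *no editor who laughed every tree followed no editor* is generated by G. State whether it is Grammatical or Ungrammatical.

[S [NP [NP [Det no] [N editor]] [RelC [Rel who] [VP [V laughed] [NP [Det every] [N tree]]]]] [VP [V followed] [NP [Det no] [N editor]]]]
Each bracket corresponds to one application of a listed rule, so the string is derivable from S.

Grammatical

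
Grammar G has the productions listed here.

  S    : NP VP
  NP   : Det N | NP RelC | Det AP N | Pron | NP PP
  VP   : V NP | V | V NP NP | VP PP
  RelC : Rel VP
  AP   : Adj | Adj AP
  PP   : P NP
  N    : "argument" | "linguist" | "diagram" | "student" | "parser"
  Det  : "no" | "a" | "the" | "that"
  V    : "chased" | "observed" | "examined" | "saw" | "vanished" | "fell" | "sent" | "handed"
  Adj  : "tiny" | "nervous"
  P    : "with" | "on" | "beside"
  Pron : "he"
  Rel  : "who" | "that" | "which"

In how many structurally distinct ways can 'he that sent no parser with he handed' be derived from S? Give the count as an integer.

Two of the 3 distinct bracketings:
[S [NP [NP [Pron he]] [RelC [Rel that] [VP [V sent] [NP [NP [Det no] [N parser]] [PP [P with] [NP [Pron he]]]]]]] [VP [V handed]]]
[S [NP [NP [Pron he]] [RelC [Rel that] [VP [VP [V sent] [NP [Det no] [N parser]]] [PP [P with] [NP [Pron he]]]]]] [VP [V handed]]]
The difference turns on whether NP → NP PP is used at the relevant span, versus an alternative expansion of NP.

3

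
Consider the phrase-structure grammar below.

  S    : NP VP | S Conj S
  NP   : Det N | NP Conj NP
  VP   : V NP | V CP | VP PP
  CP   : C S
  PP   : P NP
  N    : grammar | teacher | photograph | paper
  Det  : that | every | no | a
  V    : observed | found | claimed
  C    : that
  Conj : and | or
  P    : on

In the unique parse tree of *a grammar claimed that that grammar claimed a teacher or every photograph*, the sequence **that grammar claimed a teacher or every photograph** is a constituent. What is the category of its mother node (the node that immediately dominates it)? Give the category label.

CP

[S [NP [Det a] [N grammar]] [VP [V claimed] [CP [C that] [S [NP [Det that] [N grammar]] [VP [V claimed] [NP [NP [Det a] [N teacher]] [Conj or] [NP [Det every] [N photograph]]]]]]]]
The span 'that grammar claimed a teacher or every photograph' is the S node built by S → NP VP.
Its mother is the CP built by CP → C S.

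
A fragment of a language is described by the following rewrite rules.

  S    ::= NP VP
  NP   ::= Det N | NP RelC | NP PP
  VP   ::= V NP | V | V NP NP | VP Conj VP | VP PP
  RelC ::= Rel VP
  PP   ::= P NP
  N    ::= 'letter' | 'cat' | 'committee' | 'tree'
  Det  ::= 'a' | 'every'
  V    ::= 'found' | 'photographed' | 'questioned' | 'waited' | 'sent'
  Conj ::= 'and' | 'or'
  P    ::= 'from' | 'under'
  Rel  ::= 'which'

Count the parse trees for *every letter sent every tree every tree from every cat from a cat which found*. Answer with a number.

9

Two of the 9 distinct bracketings:
[S [NP [Det every] [N letter]] [VP [V sent] [NP [Det every] [N tree]] [NP [NP [NP [Det every] [N tree]] [PP [P from] [NP [NP [Det every] [N cat]] [PP [P from] [NP [Det a] [N cat]]]]]] [RelC [Rel which] [VP [V found]]]]]]
[S [NP [Det every] [N letter]] [VP [V sent] [NP [Det every] [N tree]] [NP [NP [NP [NP [Det every] [N tree]] [PP [P from] [NP [Det every] [N cat]]]] [PP [P from] [NP [Det a] [N cat]]]] [RelC [Rel which] [VP [V found]]]]]]
The trees differ in how a recursive rule is bracketed over the same span.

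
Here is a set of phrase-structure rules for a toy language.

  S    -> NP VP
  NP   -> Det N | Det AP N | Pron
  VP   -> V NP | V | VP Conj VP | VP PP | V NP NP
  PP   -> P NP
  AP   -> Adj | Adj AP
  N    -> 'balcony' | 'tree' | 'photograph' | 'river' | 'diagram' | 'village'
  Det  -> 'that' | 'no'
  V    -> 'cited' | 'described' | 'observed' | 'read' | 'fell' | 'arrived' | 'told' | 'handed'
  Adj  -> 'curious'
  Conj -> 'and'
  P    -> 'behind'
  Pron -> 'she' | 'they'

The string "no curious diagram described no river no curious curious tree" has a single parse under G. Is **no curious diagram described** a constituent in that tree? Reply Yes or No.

[S [NP [Det no] [AP [Adj curious]] [N diagram]] [VP [V described] [NP [Det no] [N river]] [NP [Det no] [AP [Adj curious] [AP [Adj curious]]] [N tree]]]]
The smallest constituent containing 'no curious diagram described' is the S spanning 'no curious diagram described no river no curious curious tree'; no single node in the tree dominates exactly the given words.

No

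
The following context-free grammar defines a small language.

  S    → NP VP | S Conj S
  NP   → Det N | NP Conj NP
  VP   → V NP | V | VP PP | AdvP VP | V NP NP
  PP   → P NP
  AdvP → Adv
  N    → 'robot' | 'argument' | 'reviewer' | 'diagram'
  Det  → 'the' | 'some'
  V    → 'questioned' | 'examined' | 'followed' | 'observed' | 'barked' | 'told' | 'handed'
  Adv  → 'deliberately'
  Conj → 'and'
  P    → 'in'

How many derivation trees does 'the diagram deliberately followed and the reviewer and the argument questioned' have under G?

[S [S [NP [Det the] [N diagram]] [VP [AdvP [Adv deliberately]] [VP [V followed]]]] [Conj and] [S [NP [NP [Det the] [N reviewer]] [Conj and] [NP [Det the] [N argument]]] [VP [V questioned]]]]
No rule offers an alternative attachment or grouping for any span, so this is the only derivation.

1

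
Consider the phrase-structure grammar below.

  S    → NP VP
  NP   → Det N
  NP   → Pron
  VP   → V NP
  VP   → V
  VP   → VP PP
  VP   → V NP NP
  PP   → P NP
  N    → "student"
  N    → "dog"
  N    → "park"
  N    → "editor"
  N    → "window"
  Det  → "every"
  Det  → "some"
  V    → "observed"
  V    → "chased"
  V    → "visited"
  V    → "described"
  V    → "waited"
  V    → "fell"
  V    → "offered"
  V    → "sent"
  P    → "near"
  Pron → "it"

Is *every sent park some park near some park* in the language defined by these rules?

Ungrammatical

A Det word can never sit immediately before a V word in any string this grammar generates, so the substring 'every sent' rules out a derivation.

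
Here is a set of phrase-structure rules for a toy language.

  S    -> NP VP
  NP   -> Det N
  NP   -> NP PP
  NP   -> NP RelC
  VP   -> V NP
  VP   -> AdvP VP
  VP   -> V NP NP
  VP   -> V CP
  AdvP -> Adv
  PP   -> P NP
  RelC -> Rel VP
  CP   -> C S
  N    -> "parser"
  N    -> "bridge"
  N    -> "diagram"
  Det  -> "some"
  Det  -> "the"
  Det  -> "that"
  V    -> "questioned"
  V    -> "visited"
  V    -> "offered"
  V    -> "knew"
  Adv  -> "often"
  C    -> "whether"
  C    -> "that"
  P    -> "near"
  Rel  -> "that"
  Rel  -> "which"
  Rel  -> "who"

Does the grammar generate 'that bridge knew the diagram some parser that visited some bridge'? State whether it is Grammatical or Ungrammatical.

Grammatical

[S [NP [Det that] [N bridge]] [VP [V knew] [NP [Det the] [N diagram]] [NP [NP [Det some] [N parser]] [RelC [Rel that] [VP [V visited] [NP [Det some] [N bridge]]]]]]]
Each bracket corresponds to one application of a listed rule, so the string is derivable from S.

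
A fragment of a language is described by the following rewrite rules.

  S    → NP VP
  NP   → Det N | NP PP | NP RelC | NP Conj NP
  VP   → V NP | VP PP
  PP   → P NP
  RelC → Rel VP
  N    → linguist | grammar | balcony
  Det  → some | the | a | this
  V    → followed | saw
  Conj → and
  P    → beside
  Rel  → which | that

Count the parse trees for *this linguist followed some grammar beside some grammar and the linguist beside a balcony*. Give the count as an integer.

10

Two of the 10 distinct bracketings:
[S [NP [Det this] [N linguist]] [VP [V followed] [NP [NP [Det some] [N grammar]] [PP [P beside] [NP [NP [NP [Det some] [N grammar]] [Conj and] [NP [Det the] [N linguist]]] [PP [P beside] [NP [Det a] [N balcony]]]]]]]]
[S [NP [Det this] [N linguist]] [VP [V followed] [NP [NP [Det some] [N grammar]] [PP [P beside] [NP [NP [Det some] [N grammar]] [Conj and] [NP [NP [Det the] [N linguist]] [PP [P beside] [NP [Det a] [N balcony]]]]]]]]]
The trees differ in how a recursive rule is bracketed over the same span.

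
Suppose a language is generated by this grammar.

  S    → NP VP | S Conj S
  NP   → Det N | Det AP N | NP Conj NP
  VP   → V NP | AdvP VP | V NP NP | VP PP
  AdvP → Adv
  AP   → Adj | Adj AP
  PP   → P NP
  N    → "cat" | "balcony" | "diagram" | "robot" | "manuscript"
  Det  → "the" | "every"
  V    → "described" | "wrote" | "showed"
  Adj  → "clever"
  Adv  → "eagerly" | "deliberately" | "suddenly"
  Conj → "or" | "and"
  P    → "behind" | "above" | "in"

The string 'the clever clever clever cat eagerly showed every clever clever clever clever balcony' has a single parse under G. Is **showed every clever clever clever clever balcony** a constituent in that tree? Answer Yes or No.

[S [NP [Det the] [AP [Adj clever] [AP [Adj clever] [AP [Adj clever]]]] [N cat]] [VP [AdvP [Adv eagerly]] [VP [V showed] [NP [Det every] [AP [Adj clever] [AP [Adj clever] [AP [Adj clever] [AP [Adj clever]]]]] [N balcony]]]]]
The words 'showed every clever clever clever clever balcony' are exhaustively dominated by a single VP node (built by VP → V NP), so they form a constituent.

Yes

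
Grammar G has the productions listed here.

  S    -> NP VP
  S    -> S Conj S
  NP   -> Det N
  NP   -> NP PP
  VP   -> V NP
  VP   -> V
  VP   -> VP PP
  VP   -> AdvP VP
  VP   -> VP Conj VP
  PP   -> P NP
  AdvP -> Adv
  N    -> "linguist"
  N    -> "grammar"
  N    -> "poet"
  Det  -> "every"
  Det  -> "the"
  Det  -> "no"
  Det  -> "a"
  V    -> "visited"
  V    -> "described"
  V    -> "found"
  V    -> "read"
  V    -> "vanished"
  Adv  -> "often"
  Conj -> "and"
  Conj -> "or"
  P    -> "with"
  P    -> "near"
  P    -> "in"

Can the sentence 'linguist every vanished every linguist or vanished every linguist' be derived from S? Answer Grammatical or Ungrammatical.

An N word can never sit immediately before a Det word in any string this grammar generates, so the substring 'linguist every' rules out a derivation.

Ungrammatical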